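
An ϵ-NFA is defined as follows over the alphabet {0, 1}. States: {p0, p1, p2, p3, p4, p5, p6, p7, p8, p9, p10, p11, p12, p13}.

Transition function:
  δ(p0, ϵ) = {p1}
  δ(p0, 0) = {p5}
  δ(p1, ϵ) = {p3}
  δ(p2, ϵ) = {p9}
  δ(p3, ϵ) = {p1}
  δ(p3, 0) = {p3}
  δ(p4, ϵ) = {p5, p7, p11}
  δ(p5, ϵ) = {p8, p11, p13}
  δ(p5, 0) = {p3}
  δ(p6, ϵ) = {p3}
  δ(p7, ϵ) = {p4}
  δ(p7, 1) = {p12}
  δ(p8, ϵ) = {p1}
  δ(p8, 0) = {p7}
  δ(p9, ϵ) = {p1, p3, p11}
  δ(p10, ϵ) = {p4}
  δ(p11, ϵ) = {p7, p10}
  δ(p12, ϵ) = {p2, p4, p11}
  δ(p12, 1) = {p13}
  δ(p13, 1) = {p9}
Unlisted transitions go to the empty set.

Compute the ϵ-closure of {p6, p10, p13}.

Start with {p6, p10, p13}.
From p6 via ϵ: add p3.
From p10 via ϵ: add p4.
From p3 via ϵ: add p1.
From p4 via ϵ: add p5, p7, p11.
From p5 via ϵ: add p8.
No new states can be added; the closed set is {p1, p3, p4, p5, p6, p7, p8, p10, p11, p13}.

{p1, p3, p4, p5, p6, p7, p8, p10, p11, p13}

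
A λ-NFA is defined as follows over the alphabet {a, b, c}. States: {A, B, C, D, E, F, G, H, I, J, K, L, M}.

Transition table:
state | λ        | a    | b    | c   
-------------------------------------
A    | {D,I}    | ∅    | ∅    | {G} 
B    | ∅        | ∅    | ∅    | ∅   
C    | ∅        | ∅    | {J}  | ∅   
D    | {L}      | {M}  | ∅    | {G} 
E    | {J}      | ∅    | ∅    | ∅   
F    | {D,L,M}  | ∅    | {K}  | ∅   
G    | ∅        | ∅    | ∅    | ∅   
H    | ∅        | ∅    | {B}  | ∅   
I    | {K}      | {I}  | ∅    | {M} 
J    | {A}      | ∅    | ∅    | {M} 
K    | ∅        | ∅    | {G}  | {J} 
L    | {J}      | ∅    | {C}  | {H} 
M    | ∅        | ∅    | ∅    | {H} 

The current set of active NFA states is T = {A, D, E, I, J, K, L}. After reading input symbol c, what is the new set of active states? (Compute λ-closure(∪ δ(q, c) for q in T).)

{A, D, G, H, I, J, K, L, M}

A on c → {G}.
D on c → {G}.
I on c → {M}.
J on c → {M}.
K on c → {J}.
L on c → {H}.
No c-transition from E.
Union after reading c: {G, H, J, M}.
Now take the λ-closure:
From J via λ: add A.
From A via λ: add D, I.
From D via λ: add L.
From I via λ: add K.
No new states can be added; the closed set is {A, D, G, H, I, J, K, L, M}.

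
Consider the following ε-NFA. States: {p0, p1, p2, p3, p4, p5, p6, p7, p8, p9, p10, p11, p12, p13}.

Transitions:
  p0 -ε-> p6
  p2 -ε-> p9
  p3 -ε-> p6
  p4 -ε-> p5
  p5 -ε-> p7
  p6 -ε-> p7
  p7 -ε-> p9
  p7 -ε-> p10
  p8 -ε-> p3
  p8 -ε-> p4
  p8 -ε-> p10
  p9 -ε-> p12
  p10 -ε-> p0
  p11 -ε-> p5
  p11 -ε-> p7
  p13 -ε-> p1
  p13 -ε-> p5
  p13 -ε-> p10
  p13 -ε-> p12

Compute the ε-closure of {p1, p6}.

{p0, p1, p6, p7, p9, p10, p12}

Start with {p1, p6}.
From p6 via ε: add p7.
From p7 via ε: add p9, p10.
From p9 via ε: add p12.
From p10 via ε: add p0.
No new states can be added; the closed set is {p0, p1, p6, p7, p9, p10, p12}.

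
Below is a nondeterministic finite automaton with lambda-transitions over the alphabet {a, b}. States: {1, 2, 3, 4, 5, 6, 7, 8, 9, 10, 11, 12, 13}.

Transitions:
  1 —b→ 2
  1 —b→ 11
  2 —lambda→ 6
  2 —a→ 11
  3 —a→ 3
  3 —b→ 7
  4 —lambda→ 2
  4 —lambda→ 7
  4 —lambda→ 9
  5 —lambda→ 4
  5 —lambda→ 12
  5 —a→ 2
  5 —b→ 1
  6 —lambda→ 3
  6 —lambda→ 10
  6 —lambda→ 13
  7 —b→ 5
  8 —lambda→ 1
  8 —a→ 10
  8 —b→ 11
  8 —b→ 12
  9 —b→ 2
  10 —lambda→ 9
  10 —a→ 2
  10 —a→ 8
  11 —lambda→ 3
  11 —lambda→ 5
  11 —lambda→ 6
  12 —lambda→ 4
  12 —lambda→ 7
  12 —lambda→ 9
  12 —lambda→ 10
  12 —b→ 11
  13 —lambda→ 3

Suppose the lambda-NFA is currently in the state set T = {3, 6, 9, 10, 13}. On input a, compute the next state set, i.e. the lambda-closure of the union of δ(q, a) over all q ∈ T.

{1, 2, 3, 6, 8, 9, 10, 13}

3 on a → {3}.
10 on a → {2, 8}.
No a-transition from 6, 9, 13.
Union after reading a: {2, 3, 8}.
Now take the lambda-closure:
From 2 via lambda: add 6.
From 8 via lambda: add 1.
From 6 via lambda: add 10, 13.
From 10 via lambda: add 9.
No new states can be added; the closed set is {1, 2, 3, 6, 8, 9, 10, 13}.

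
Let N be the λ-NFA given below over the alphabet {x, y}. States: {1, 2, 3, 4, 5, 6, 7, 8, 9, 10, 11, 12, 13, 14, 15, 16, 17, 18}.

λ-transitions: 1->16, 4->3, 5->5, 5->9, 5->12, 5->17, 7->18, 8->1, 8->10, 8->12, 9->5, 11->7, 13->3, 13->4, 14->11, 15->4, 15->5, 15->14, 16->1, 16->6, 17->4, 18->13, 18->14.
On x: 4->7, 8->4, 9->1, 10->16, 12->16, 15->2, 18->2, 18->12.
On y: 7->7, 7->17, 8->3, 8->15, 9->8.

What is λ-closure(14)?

Start with {14}.
From 14 via λ: add 11.
From 11 via λ: add 7.
From 7 via λ: add 18.
From 18 via λ: add 13.
From 13 via λ: add 3, 4.
No new states can be added; the closed set is {3, 4, 7, 11, 13, 14, 18}.

{3, 4, 7, 11, 13, 14, 18}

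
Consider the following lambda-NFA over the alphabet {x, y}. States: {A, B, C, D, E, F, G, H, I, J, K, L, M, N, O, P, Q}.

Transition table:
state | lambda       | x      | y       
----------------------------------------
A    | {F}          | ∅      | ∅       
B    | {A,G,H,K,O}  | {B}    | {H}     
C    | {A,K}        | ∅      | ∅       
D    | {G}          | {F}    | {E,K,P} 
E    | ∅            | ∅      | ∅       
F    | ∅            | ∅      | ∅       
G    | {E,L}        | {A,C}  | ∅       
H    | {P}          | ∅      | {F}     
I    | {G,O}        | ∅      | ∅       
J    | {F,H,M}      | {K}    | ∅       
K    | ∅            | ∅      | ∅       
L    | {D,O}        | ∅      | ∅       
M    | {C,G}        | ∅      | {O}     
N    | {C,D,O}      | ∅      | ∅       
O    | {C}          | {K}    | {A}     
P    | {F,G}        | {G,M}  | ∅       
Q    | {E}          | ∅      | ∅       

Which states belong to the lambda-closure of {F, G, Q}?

{A, C, D, E, F, G, K, L, O, Q}

Start with {F, G, Q}.
From G via lambda: add E, L.
From L via lambda: add D, O.
From O via lambda: add C.
From C via lambda: add A, K.
No new states can be added; the closed set is {A, C, D, E, F, G, K, L, O, Q}.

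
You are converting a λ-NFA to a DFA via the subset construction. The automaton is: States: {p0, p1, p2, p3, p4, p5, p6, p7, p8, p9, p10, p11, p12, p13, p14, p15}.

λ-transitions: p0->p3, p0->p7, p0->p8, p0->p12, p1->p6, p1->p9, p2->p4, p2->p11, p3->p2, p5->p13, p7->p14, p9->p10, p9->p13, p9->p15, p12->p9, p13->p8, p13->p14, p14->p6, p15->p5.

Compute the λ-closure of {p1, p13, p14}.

Start with {p1, p13, p14}.
From p1 via λ: add p6, p9.
From p13 via λ: add p8.
From p9 via λ: add p10, p15.
From p15 via λ: add p5.
No new states can be added; the closed set is {p1, p5, p6, p8, p9, p10, p13, p14, p15}.

{p1, p5, p6, p8, p9, p10, p13, p14, p15}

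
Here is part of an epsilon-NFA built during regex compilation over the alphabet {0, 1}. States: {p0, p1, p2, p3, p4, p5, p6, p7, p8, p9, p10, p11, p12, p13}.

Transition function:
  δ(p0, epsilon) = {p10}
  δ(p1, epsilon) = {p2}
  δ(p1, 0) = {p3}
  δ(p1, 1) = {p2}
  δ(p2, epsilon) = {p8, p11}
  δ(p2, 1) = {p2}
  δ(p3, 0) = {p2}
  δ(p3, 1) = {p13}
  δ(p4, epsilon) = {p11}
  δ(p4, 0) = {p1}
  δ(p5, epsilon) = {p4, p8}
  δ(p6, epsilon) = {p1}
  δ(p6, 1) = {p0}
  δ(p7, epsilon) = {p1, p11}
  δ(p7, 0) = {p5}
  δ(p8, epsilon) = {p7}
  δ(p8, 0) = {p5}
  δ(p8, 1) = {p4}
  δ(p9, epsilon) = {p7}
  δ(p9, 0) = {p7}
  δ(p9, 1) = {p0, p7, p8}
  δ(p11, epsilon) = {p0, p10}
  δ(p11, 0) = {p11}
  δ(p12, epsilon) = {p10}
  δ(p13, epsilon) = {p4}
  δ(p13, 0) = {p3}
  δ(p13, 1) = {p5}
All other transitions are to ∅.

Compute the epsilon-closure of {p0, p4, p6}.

{p0, p1, p2, p4, p6, p7, p8, p10, p11}

Start with {p0, p4, p6}.
From p0 via epsilon: add p10.
From p4 via epsilon: add p11.
From p6 via epsilon: add p1.
From p1 via epsilon: add p2.
From p2 via epsilon: add p8.
From p8 via epsilon: add p7.
No new states can be added; the closed set is {p0, p1, p2, p4, p6, p7, p8, p10, p11}.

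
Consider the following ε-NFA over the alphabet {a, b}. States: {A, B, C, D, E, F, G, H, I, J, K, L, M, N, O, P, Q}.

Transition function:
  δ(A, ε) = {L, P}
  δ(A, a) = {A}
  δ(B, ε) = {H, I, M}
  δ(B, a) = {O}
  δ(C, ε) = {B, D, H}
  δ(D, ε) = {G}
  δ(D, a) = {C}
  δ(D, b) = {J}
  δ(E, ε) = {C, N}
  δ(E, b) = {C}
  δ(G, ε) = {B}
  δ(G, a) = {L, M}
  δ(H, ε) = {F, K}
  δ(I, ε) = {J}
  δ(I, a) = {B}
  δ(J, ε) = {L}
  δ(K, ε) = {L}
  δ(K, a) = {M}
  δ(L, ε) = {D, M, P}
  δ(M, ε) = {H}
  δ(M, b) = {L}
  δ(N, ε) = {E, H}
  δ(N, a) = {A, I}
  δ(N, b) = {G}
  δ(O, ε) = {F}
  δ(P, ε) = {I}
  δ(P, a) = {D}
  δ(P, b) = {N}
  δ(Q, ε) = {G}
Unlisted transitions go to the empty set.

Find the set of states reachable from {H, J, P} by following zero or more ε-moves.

Start with {H, J, P}.
From H via ε: add F, K.
From J via ε: add L.
From P via ε: add I.
From L via ε: add D, M.
From D via ε: add G.
From G via ε: add B.
No new states can be added; the closed set is {B, D, F, G, H, I, J, K, L, M, P}.

{B, D, F, G, H, I, J, K, L, M, P}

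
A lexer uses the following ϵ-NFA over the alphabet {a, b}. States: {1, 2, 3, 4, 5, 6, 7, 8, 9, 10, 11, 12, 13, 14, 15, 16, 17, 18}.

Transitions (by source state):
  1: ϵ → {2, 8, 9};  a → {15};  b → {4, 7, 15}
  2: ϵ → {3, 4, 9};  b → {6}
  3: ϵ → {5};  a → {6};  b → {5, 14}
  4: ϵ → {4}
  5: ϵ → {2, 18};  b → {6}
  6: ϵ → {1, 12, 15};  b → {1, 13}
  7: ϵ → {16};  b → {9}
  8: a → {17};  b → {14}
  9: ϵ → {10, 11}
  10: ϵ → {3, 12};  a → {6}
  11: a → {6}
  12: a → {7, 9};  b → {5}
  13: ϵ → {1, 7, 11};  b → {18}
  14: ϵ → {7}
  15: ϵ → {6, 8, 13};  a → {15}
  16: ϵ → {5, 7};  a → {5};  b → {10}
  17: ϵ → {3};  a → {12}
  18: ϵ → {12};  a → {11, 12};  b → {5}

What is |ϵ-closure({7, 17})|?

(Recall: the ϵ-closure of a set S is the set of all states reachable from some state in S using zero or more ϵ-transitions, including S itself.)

12

Start with {7, 17}.
From 7 via ϵ: add 16.
From 17 via ϵ: add 3.
From 3 via ϵ: add 5.
From 5 via ϵ: add 2, 18.
From 2 via ϵ: add 4, 9.
From 18 via ϵ: add 12.
From 9 via ϵ: add 10, 11.
ϵ-closure = {2, 3, 4, 5, 7, 9, 10, 11, 12, 16, 17, 18}, which has 12 states.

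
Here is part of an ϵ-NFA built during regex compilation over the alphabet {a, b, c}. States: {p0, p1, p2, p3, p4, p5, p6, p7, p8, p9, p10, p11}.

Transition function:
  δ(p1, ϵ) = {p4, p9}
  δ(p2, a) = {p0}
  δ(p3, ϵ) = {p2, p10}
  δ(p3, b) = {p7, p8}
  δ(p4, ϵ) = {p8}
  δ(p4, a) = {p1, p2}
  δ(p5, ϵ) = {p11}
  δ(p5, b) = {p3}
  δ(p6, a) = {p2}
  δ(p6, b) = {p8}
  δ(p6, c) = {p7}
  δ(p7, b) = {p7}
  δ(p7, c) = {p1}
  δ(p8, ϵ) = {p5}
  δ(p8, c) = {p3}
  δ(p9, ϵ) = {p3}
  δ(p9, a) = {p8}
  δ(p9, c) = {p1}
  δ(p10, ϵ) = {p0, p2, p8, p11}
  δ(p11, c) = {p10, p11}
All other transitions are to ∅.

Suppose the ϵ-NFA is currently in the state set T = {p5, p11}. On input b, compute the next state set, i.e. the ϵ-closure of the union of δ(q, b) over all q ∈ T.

{p0, p2, p3, p5, p8, p10, p11}

p5 on b → {p3}.
No b-transition from p11.
Union after reading b: {p3}.
Now take the ϵ-closure:
From p3 via ϵ: add p2, p10.
From p10 via ϵ: add p0, p8, p11.
From p8 via ϵ: add p5.
No new states can be added; the closed set is {p0, p2, p3, p5, p8, p10, p11}.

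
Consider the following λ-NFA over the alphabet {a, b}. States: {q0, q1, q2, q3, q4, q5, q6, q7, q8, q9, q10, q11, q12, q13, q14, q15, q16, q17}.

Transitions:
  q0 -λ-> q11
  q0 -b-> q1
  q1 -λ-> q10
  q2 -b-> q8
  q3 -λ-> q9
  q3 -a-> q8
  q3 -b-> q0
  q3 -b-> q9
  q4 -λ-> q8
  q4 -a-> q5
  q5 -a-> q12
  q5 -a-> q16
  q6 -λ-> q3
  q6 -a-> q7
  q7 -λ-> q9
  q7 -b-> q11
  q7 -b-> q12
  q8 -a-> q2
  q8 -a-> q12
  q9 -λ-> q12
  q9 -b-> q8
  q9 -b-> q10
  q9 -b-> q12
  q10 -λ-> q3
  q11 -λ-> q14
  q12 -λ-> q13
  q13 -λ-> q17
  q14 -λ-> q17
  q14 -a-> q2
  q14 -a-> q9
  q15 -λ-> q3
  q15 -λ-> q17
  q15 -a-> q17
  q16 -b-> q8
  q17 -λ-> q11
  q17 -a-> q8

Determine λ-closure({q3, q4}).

{q3, q4, q8, q9, q11, q12, q13, q14, q17}

Start with {q3, q4}.
From q3 via λ: add q9.
From q4 via λ: add q8.
From q9 via λ: add q12.
From q12 via λ: add q13.
From q13 via λ: add q17.
From q17 via λ: add q11.
From q11 via λ: add q14.
No new states can be added; the closed set is {q3, q4, q8, q9, q11, q12, q13, q14, q17}.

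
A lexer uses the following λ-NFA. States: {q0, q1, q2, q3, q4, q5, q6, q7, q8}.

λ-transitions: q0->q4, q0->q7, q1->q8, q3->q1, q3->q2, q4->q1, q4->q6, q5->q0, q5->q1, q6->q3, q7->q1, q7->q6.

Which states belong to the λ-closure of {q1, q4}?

{q1, q2, q3, q4, q6, q8}

Start with {q1, q4}.
From q1 via λ: add q8.
From q4 via λ: add q6.
From q6 via λ: add q3.
From q3 via λ: add q2.
No new states can be added; the closed set is {q1, q2, q3, q4, q6, q8}.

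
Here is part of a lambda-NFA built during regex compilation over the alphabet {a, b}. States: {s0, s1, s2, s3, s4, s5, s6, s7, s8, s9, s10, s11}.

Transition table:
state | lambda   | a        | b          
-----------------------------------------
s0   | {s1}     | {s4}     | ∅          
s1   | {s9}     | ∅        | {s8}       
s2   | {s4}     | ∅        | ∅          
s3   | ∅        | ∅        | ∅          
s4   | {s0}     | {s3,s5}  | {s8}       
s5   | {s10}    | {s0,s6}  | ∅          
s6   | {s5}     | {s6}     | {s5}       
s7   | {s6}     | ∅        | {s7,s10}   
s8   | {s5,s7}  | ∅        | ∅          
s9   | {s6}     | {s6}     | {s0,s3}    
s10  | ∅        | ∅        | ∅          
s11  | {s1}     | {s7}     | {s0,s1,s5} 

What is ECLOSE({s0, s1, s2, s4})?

{s0, s1, s2, s4, s5, s6, s9, s10}

Start with {s0, s1, s2, s4}.
From s1 via lambda: add s9.
From s9 via lambda: add s6.
From s6 via lambda: add s5.
From s5 via lambda: add s10.
No new states can be added; the closed set is {s0, s1, s2, s4, s5, s6, s9, s10}.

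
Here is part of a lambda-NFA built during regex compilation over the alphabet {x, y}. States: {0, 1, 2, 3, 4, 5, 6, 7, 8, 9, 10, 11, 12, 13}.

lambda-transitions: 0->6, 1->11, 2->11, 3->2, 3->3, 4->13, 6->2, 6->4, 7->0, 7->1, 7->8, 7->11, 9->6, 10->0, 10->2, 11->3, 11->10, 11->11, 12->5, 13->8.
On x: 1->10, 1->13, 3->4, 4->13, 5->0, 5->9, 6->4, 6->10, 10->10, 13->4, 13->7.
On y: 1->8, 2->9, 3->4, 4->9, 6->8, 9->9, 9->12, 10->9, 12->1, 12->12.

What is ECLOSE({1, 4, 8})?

Start with {1, 4, 8}.
From 1 via lambda: add 11.
From 4 via lambda: add 13.
From 11 via lambda: add 3, 10.
From 3 via lambda: add 2.
From 10 via lambda: add 0.
From 0 via lambda: add 6.
No new states can be added; the closed set is {0, 1, 2, 3, 4, 6, 8, 10, 11, 13}.

{0, 1, 2, 3, 4, 6, 8, 10, 11, 13}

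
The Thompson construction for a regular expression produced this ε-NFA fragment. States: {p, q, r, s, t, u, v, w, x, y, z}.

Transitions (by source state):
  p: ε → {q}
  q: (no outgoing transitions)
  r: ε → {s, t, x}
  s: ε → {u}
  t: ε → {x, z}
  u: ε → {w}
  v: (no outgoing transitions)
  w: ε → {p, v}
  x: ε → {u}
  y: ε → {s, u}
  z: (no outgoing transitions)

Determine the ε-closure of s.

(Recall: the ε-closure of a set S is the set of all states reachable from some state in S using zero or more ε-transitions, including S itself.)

Start with {s}.
From s via ε: add u.
From u via ε: add w.
From w via ε: add p, v.
From p via ε: add q.
No new states can be added; the closed set is {p, q, s, u, v, w}.

{p, q, s, u, v, w}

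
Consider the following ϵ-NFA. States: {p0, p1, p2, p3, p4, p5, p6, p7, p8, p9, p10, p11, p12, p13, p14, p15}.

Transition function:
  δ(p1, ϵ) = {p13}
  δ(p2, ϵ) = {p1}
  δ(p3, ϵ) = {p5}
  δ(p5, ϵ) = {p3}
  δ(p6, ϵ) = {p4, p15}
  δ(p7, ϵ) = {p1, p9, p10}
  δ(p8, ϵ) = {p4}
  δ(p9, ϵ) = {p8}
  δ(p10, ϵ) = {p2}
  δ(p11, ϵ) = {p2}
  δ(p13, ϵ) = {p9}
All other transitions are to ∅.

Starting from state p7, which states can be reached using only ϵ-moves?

Start with {p7}.
From p7 via ϵ: add p1, p9, p10.
From p1 via ϵ: add p13.
From p9 via ϵ: add p8.
From p10 via ϵ: add p2.
From p8 via ϵ: add p4.
No new states can be added; the closed set is {p1, p2, p4, p7, p8, p9, p10, p13}.

{p1, p2, p4, p7, p8, p9, p10, p13}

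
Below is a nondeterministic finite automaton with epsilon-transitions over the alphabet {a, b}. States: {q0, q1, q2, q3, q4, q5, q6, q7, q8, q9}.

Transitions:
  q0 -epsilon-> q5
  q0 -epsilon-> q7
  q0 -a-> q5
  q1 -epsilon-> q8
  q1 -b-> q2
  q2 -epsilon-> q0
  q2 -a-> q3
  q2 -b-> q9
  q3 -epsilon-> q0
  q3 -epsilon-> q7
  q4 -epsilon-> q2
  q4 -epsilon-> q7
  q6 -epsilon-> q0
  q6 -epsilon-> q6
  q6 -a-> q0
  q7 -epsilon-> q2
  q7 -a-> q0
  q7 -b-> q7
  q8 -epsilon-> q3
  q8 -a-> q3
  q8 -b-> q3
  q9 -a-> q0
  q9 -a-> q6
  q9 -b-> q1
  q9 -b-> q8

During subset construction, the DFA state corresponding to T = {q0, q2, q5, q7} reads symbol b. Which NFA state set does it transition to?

{q0, q2, q5, q7, q9}

q2 on b → {q9}.
q7 on b → {q7}.
No b-transition from q0, q5.
Union after reading b: {q7, q9}.
Now take the epsilon-closure:
From q7 via epsilon: add q2.
From q2 via epsilon: add q0.
From q0 via epsilon: add q5.
No new states can be added; the closed set is {q0, q2, q5, q7, q9}.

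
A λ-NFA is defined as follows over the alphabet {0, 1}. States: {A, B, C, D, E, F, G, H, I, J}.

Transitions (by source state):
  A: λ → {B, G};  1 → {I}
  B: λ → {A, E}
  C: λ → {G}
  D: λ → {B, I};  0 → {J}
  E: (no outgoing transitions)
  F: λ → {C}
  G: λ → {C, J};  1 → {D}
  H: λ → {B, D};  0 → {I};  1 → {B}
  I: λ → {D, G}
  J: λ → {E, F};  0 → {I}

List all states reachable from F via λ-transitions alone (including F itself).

{C, E, F, G, J}

Start with {F}.
From F via λ: add C.
From C via λ: add G.
From G via λ: add J.
From J via λ: add E.
No new states can be added; the closed set is {C, E, F, G, J}.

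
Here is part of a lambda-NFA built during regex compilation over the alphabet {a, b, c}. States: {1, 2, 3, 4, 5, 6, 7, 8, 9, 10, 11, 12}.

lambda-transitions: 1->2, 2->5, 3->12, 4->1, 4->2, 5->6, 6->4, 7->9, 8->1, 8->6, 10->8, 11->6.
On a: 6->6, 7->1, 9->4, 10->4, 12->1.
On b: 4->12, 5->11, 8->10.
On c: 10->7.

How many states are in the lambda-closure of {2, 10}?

7

Start with {2, 10}.
From 2 via lambda: add 5.
From 10 via lambda: add 8.
From 5 via lambda: add 6.
From 8 via lambda: add 1.
From 6 via lambda: add 4.
lambda-closure = {1, 2, 4, 5, 6, 8, 10}, which has 7 states.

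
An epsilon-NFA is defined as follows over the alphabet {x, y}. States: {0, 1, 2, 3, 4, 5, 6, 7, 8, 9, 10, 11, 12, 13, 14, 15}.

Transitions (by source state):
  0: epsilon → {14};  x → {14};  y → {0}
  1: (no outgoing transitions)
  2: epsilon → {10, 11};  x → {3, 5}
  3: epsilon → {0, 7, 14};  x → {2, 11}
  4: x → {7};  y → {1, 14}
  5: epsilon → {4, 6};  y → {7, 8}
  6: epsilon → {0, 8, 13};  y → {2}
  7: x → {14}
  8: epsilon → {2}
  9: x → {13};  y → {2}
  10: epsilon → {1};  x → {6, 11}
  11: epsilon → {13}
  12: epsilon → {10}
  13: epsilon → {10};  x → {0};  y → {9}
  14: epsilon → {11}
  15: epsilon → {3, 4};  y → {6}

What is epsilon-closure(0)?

{0, 1, 10, 11, 13, 14}

Start with {0}.
From 0 via epsilon: add 14.
From 14 via epsilon: add 11.
From 11 via epsilon: add 13.
From 13 via epsilon: add 10.
From 10 via epsilon: add 1.
No new states can be added; the closed set is {0, 1, 10, 11, 13, 14}.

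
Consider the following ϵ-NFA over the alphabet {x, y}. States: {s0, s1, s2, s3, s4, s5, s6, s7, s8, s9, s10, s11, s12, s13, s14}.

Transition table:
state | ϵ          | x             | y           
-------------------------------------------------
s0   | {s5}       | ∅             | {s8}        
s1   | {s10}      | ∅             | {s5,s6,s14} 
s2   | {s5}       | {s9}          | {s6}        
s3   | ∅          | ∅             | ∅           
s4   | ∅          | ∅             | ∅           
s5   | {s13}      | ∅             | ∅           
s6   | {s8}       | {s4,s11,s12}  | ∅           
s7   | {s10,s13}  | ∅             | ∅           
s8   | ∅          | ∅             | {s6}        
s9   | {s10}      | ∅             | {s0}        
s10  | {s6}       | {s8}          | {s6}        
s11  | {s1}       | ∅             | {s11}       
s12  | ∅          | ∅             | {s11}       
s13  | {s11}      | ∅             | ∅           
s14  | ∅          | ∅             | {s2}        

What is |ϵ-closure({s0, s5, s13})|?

8

Start with {s0, s5, s13}.
From s13 via ϵ: add s11.
From s11 via ϵ: add s1.
From s1 via ϵ: add s10.
From s10 via ϵ: add s6.
From s6 via ϵ: add s8.
ϵ-closure = {s0, s1, s5, s6, s8, s10, s11, s13}, which has 8 states.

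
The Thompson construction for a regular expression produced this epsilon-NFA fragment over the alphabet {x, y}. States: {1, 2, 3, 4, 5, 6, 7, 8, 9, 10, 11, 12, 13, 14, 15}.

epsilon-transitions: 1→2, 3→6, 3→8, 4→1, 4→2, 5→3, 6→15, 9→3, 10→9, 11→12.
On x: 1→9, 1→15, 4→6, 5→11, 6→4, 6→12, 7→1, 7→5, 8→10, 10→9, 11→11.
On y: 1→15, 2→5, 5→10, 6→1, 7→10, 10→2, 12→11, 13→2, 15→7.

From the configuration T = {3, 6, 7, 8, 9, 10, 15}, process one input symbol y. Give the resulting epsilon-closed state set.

6 on y → {1}.
7 on y → {10}.
10 on y → {2}.
15 on y → {7}.
No y-transition from 3, 8, 9.
Union after reading y: {1, 2, 7, 10}.
Now take the epsilon-closure:
From 10 via epsilon: add 9.
From 9 via epsilon: add 3.
From 3 via epsilon: add 6, 8.
From 6 via epsilon: add 15.
No new states can be added; the closed set is {1, 2, 3, 6, 7, 8, 9, 10, 15}.

{1, 2, 3, 6, 7, 8, 9, 10, 15}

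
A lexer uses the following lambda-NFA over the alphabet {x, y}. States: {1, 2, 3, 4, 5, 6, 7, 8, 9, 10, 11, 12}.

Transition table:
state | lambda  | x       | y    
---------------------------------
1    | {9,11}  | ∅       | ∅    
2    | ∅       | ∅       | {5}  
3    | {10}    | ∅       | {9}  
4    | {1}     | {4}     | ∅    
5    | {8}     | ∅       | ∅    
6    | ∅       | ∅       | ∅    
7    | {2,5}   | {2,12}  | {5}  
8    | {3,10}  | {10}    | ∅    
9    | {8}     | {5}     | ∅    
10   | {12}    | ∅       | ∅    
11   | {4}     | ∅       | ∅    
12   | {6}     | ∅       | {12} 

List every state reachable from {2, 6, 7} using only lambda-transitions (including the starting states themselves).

Start with {2, 6, 7}.
From 7 via lambda: add 5.
From 5 via lambda: add 8.
From 8 via lambda: add 3, 10.
From 10 via lambda: add 12.
No new states can be added; the closed set is {2, 3, 5, 6, 7, 8, 10, 12}.

{2, 3, 5, 6, 7, 8, 10, 12}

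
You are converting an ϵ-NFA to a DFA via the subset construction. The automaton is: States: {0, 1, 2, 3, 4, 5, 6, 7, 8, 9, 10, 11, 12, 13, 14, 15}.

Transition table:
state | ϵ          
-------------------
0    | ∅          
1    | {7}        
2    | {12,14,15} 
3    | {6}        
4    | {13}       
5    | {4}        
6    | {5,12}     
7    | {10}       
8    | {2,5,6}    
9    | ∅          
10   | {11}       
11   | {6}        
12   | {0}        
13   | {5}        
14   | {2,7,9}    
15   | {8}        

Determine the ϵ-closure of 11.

Start with {11}.
From 11 via ϵ: add 6.
From 6 via ϵ: add 5, 12.
From 5 via ϵ: add 4.
From 12 via ϵ: add 0.
From 4 via ϵ: add 13.
No new states can be added; the closed set is {0, 4, 5, 6, 11, 12, 13}.

{0, 4, 5, 6, 11, 12, 13}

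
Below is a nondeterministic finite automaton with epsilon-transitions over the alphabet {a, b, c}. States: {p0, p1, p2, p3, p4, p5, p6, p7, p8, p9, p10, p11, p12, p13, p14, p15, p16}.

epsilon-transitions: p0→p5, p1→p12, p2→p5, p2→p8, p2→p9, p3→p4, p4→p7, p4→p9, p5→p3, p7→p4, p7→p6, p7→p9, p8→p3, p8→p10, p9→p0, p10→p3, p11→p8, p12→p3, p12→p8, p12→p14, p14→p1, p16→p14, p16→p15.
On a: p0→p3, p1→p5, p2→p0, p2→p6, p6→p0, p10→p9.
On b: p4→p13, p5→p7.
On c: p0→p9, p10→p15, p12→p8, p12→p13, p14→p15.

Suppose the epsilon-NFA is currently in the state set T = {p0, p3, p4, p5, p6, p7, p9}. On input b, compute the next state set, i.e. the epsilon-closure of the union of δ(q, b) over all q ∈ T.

{p0, p3, p4, p5, p6, p7, p9, p13}

p4 on b → {p13}.
p5 on b → {p7}.
No b-transition from p0, p3, p6, p7, p9.
Union after reading b: {p7, p13}.
Now take the epsilon-closure:
From p7 via epsilon: add p4, p6, p9.
From p9 via epsilon: add p0.
From p0 via epsilon: add p5.
From p5 via epsilon: add p3.
No new states can be added; the closed set is {p0, p3, p4, p5, p6, p7, p9, p13}.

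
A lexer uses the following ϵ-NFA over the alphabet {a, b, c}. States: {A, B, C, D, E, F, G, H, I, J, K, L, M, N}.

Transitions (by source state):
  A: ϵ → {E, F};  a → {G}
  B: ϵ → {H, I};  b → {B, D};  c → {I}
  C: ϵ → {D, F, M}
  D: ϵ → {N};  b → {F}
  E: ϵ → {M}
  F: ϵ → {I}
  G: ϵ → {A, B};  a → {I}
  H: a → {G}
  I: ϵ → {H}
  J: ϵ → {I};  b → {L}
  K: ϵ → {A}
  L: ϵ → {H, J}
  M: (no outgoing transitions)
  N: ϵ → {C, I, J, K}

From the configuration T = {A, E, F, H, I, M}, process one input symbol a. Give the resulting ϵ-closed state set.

A on a → {G}.
H on a → {G}.
No a-transition from E, F, I, M.
Union after reading a: {G}.
Now take the ϵ-closure:
From G via ϵ: add A, B.
From A via ϵ: add E, F.
From B via ϵ: add H, I.
From E via ϵ: add M.
No new states can be added; the closed set is {A, B, E, F, G, H, I, M}.

{A, B, E, F, G, H, I, M}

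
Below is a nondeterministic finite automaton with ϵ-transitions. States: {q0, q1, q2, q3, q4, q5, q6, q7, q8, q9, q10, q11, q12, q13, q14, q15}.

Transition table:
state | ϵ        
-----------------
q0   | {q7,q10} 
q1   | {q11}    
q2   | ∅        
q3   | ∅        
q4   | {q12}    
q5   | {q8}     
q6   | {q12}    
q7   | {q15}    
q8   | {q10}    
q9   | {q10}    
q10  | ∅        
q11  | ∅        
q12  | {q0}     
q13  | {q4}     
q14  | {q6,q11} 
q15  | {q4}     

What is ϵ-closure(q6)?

Start with {q6}.
From q6 via ϵ: add q12.
From q12 via ϵ: add q0.
From q0 via ϵ: add q7, q10.
From q7 via ϵ: add q15.
From q15 via ϵ: add q4.
No new states can be added; the closed set is {q0, q4, q6, q7, q10, q12, q15}.

{q0, q4, q6, q7, q10, q12, q15}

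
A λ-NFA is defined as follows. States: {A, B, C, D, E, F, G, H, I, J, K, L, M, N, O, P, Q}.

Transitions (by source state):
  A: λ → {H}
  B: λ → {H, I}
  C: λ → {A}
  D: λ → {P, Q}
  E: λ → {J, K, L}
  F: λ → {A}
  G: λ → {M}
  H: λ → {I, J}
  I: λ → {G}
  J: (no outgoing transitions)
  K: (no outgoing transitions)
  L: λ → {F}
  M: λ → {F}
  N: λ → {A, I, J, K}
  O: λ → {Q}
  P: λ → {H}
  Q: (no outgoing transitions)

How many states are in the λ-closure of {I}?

Start with {I}.
From I via λ: add G.
From G via λ: add M.
From M via λ: add F.
From F via λ: add A.
From A via λ: add H.
From H via λ: add J.
λ-closure = {A, F, G, H, I, J, M}, which has 7 states.

7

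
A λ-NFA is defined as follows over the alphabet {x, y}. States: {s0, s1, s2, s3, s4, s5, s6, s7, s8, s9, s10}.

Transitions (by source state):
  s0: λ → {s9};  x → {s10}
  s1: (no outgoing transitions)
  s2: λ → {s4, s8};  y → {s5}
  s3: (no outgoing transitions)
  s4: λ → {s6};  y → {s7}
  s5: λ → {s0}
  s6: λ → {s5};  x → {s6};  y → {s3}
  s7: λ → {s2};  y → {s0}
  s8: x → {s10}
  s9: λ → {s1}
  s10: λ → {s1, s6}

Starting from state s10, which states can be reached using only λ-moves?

Start with {s10}.
From s10 via λ: add s1, s6.
From s6 via λ: add s5.
From s5 via λ: add s0.
From s0 via λ: add s9.
No new states can be added; the closed set is {s0, s1, s5, s6, s9, s10}.

{s0, s1, s5, s6, s9, s10}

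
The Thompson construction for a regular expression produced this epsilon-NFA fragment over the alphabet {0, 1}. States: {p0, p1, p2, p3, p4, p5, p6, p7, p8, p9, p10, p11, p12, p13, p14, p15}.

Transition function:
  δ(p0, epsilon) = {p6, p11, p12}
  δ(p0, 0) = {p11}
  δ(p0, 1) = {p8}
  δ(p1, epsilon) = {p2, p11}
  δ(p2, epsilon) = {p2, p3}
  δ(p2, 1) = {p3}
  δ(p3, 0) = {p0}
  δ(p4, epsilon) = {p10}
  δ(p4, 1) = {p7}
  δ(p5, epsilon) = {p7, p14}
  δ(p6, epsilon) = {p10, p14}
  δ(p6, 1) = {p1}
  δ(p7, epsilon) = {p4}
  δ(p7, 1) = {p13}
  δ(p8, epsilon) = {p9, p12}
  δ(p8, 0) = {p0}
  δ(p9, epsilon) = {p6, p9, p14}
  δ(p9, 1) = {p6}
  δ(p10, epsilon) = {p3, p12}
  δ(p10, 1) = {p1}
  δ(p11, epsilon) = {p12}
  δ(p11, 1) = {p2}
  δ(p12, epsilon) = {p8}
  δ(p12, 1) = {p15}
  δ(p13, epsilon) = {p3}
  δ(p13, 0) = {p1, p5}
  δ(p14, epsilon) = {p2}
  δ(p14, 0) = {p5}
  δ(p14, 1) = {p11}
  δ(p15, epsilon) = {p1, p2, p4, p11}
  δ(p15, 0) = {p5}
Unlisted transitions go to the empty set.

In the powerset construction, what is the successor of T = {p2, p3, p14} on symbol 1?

{p2, p3, p6, p8, p9, p10, p11, p12, p14}

p2 on 1 → {p3}.
p14 on 1 → {p11}.
No 1-transition from p3.
Union after reading 1: {p3, p11}.
Now take the epsilon-closure:
From p11 via epsilon: add p12.
From p12 via epsilon: add p8.
From p8 via epsilon: add p9.
From p9 via epsilon: add p6, p14.
From p6 via epsilon: add p10.
From p14 via epsilon: add p2.
No new states can be added; the closed set is {p2, p3, p6, p8, p9, p10, p11, p12, p14}.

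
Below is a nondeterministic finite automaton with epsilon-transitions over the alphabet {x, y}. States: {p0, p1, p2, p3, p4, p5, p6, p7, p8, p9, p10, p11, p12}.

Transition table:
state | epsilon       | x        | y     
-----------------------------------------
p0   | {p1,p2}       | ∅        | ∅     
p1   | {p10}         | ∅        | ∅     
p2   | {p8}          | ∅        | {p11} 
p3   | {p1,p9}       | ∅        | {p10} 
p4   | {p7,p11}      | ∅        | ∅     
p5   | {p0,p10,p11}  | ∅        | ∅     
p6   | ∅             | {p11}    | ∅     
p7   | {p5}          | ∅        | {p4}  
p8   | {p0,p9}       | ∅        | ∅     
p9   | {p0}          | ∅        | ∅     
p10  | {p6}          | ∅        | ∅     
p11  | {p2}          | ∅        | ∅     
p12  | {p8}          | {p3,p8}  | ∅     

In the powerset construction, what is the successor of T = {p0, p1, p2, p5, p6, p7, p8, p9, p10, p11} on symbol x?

p6 on x → {p11}.
No x-transition from p0, p1, p2, p5, p7, p8, p9, p10, p11.
Union after reading x: {p11}.
Now take the epsilon-closure:
From p11 via epsilon: add p2.
From p2 via epsilon: add p8.
From p8 via epsilon: add p0, p9.
From p0 via epsilon: add p1.
From p1 via epsilon: add p10.
From p10 via epsilon: add p6.
No new states can be added; the closed set is {p0, p1, p2, p6, p8, p9, p10, p11}.

{p0, p1, p2, p6, p8, p9, p10, p11}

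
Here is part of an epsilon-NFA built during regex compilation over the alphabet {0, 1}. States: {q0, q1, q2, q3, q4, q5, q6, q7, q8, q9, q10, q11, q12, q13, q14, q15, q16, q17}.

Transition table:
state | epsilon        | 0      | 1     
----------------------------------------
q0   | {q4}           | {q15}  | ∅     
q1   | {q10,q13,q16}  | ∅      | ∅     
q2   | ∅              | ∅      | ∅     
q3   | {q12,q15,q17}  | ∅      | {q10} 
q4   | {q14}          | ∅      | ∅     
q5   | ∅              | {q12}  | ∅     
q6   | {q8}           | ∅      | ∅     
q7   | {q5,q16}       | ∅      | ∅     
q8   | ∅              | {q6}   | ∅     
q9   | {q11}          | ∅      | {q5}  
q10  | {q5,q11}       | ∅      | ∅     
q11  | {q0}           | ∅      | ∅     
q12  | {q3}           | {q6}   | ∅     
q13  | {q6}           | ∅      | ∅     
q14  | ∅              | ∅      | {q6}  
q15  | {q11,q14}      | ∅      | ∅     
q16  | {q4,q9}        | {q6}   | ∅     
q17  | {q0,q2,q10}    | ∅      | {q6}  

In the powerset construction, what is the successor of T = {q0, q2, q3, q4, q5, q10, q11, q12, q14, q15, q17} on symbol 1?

q3 on 1 → {q10}.
q14 on 1 → {q6}.
q17 on 1 → {q6}.
No 1-transition from q0, q2, q4, q5, q10, q11, q12, q15.
Union after reading 1: {q6, q10}.
Now take the epsilon-closure:
From q6 via epsilon: add q8.
From q10 via epsilon: add q5, q11.
From q11 via epsilon: add q0.
From q0 via epsilon: add q4.
From q4 via epsilon: add q14.
No new states can be added; the closed set is {q0, q4, q5, q6, q8, q10, q11, q14}.

{q0, q4, q5, q6, q8, q10, q11, q14}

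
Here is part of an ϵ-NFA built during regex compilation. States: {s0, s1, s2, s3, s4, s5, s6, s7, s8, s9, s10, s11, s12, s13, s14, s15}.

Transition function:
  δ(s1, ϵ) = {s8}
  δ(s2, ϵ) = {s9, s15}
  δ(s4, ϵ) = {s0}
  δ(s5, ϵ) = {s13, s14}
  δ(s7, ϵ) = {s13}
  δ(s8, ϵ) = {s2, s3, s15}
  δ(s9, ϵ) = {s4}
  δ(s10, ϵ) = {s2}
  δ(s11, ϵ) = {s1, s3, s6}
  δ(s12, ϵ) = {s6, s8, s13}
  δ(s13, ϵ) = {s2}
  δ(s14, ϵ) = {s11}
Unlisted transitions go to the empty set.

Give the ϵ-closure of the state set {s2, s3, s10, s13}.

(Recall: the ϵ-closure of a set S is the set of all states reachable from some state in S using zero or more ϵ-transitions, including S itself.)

Start with {s2, s3, s10, s13}.
From s2 via ϵ: add s9, s15.
From s9 via ϵ: add s4.
From s4 via ϵ: add s0.
No new states can be added; the closed set is {s0, s2, s3, s4, s9, s10, s13, s15}.

{s0, s2, s3, s4, s9, s10, s13, s15}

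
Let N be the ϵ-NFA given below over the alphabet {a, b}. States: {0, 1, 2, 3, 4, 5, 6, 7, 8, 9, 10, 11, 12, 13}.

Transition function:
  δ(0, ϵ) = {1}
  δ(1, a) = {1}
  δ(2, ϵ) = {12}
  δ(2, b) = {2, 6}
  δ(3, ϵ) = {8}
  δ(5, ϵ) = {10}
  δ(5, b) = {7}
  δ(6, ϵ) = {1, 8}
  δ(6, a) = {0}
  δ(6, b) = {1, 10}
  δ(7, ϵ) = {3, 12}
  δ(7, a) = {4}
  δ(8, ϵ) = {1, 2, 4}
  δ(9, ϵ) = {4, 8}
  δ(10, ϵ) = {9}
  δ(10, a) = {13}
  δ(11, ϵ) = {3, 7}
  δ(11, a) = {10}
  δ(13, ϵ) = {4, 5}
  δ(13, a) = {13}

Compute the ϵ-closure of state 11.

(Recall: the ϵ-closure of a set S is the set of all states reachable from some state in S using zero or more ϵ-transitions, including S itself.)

{1, 2, 3, 4, 7, 8, 11, 12}

Start with {11}.
From 11 via ϵ: add 3, 7.
From 3 via ϵ: add 8.
From 7 via ϵ: add 12.
From 8 via ϵ: add 1, 2, 4.
No new states can be added; the closed set is {1, 2, 3, 4, 7, 8, 11, 12}.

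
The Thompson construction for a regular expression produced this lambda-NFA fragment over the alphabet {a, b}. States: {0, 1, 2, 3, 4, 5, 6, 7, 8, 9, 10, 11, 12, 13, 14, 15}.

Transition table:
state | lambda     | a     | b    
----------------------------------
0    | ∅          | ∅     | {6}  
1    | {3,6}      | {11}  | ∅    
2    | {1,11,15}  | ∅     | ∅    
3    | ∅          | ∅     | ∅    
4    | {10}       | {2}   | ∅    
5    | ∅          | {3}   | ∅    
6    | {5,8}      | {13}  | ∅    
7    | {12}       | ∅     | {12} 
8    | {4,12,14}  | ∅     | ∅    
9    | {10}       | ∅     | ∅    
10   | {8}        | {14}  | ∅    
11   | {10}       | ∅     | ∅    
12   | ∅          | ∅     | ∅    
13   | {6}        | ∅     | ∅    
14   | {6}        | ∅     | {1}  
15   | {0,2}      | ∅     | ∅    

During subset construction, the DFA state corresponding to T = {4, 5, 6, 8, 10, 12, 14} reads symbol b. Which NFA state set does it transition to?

{1, 3, 4, 5, 6, 8, 10, 12, 14}

14 on b → {1}.
No b-transition from 4, 5, 6, 8, 10, 12.
Union after reading b: {1}.
Now take the lambda-closure:
From 1 via lambda: add 3, 6.
From 6 via lambda: add 5, 8.
From 8 via lambda: add 4, 12, 14.
From 4 via lambda: add 10.
No new states can be added; the closed set is {1, 3, 4, 5, 6, 8, 10, 12, 14}.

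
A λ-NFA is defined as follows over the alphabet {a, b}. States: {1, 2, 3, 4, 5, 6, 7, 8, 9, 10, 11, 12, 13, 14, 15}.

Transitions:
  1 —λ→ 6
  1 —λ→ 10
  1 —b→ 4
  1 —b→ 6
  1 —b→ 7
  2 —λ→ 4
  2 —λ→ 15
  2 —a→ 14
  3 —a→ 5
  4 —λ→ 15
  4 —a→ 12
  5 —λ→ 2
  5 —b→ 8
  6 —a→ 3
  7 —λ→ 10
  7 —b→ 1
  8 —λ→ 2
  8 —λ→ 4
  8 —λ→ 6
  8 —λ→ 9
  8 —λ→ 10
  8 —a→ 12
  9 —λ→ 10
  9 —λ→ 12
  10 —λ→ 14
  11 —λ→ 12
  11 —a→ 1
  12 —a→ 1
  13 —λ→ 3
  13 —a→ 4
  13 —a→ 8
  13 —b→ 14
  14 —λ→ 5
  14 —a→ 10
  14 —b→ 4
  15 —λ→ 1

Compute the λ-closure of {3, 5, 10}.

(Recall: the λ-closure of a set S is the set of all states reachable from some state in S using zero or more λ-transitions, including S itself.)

{1, 2, 3, 4, 5, 6, 10, 14, 15}

Start with {3, 5, 10}.
From 5 via λ: add 2.
From 10 via λ: add 14.
From 2 via λ: add 4, 15.
From 15 via λ: add 1.
From 1 via λ: add 6.
No new states can be added; the closed set is {1, 2, 3, 4, 5, 6, 10, 14, 15}.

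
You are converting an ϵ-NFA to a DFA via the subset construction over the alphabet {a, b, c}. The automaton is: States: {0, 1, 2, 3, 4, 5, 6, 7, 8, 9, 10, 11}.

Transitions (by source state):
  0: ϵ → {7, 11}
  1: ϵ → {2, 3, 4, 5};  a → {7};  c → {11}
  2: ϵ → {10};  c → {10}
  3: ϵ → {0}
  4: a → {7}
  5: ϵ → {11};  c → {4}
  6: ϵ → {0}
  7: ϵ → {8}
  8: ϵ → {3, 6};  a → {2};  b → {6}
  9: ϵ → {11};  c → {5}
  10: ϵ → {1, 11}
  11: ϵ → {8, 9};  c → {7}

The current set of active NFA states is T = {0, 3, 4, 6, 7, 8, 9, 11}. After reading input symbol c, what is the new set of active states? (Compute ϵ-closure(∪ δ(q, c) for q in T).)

{0, 3, 5, 6, 7, 8, 9, 11}

9 on c → {5}.
11 on c → {7}.
No c-transition from 0, 3, 4, 6, 7, 8.
Union after reading c: {5, 7}.
Now take the ϵ-closure:
From 5 via ϵ: add 11.
From 7 via ϵ: add 8.
From 8 via ϵ: add 3, 6.
From 11 via ϵ: add 9.
From 3 via ϵ: add 0.
No new states can be added; the closed set is {0, 3, 5, 6, 7, 8, 9, 11}.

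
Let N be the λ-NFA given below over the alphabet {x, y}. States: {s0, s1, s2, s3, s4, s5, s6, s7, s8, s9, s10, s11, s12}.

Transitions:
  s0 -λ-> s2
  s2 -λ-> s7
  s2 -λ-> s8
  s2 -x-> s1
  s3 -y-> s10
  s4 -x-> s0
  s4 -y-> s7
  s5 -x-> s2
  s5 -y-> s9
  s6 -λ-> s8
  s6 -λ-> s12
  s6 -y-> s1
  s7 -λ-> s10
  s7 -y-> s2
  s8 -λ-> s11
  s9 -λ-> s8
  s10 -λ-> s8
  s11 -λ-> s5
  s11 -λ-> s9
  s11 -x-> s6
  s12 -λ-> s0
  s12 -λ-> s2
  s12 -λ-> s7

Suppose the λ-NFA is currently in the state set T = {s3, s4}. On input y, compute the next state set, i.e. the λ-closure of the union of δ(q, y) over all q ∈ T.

{s5, s7, s8, s9, s10, s11}

s3 on y → {s10}.
s4 on y → {s7}.
Union after reading y: {s7, s10}.
Now take the λ-closure:
From s10 via λ: add s8.
From s8 via λ: add s11.
From s11 via λ: add s5, s9.
No new states can be added; the closed set is {s5, s7, s8, s9, s10, s11}.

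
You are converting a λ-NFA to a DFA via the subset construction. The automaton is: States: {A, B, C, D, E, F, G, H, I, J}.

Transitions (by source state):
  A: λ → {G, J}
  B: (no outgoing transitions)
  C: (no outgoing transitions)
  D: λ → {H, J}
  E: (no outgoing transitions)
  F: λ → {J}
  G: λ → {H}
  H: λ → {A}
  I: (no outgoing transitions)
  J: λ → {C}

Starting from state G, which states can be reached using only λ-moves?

{A, C, G, H, J}

Start with {G}.
From G via λ: add H.
From H via λ: add A.
From A via λ: add J.
From J via λ: add C.
No new states can be added; the closed set is {A, C, G, H, J}.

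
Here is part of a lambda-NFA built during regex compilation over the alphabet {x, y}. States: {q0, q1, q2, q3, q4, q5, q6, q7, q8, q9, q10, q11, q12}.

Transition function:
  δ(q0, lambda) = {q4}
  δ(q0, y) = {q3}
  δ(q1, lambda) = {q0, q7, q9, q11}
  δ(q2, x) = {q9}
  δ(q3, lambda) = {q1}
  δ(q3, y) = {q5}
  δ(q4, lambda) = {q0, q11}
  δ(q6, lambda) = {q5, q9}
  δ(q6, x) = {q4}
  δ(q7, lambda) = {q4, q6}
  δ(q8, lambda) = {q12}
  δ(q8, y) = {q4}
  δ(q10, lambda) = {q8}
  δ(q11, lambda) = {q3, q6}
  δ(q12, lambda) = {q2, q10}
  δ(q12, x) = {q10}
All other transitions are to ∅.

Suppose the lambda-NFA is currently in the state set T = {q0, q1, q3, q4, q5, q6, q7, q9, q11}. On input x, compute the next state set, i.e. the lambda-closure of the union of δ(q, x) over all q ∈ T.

{q0, q1, q3, q4, q5, q6, q7, q9, q11}

q6 on x → {q4}.
No x-transition from q0, q1, q3, q4, q5, q7, q9, q11.
Union after reading x: {q4}.
Now take the lambda-closure:
From q4 via lambda: add q0, q11.
From q11 via lambda: add q3, q6.
From q3 via lambda: add q1.
From q6 via lambda: add q5, q9.
From q1 via lambda: add q7.
No new states can be added; the closed set is {q0, q1, q3, q4, q5, q6, q7, q9, q11}.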